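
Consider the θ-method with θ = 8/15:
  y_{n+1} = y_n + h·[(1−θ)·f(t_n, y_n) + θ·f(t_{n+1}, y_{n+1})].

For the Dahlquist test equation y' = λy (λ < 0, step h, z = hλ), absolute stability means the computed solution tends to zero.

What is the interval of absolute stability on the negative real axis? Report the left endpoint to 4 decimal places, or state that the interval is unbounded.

unbounded; (−∞, 0).

With y'=λy (z=hλ):
  y_{n+1} = y_n + z·[7/15·y_n + 8/15·y_{n+1}] ⇒ (1 − 8/15z)y_{n+1} = (1 + 7/15z)y_n
  Hence R(z) = (1 + 7/15z)/(1 − 8/15z).

Boundary: |R(x)|=1, x<0.
x=-0.38: |R|=0.6840
x=-2: |R|=0.0323
x=-10: |R|=0.5789
x=-100: |R|=0.8405
θ=8/15≥1/2 ⇒ |1+7/15x|<|1−8/15x| ∀x<0 ⇒ stable on all of ℝ⁻.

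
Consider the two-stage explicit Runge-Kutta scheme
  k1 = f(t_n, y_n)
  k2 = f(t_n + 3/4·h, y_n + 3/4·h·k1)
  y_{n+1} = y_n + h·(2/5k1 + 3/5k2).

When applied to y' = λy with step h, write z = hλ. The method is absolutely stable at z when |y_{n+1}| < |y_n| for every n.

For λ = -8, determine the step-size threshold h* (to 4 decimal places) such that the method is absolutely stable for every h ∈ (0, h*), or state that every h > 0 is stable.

With y'=λy (z=hλ):
  k1=λy_n ⇒ h·k1=z·y_n;  k2=λ(1+3/4z)y_n ⇒ h·k2=z(1+3/4z)y_n
  y_{n+1}/y_n = 1 + 2/5z + 3/5z(1+3/4z) = 1 + z + 9/20z²
  ⇒ R(z) = 1 + z + 9/20z².

Find x<0 with |R(x)|<1.
x=-0.33: |R|=0.7190
R=1: x+9/20x²=0 ⇒ x=−20/9=-2.2222; min R=1−1/(4·9/20)=0.4444>−1
Confirm numerically:
  x=-1.552: |R|=0.53192 <1
  x=-1.190: |R|=0.44725 <1
  x=-0.978: |R|=0.45242 <1
  x=-0.972: |R|=0.45315 <1
  x=-2.599: |R|=1.44066 >1
  x=-2.423: |R|=1.21892 >1
  x=-2.292: |R|=1.07197 >1
Stable set (-2.2222, 0).

(-2.2222,0); λ=-8 ⇒ h* = (20/9)/8 = 0.2778.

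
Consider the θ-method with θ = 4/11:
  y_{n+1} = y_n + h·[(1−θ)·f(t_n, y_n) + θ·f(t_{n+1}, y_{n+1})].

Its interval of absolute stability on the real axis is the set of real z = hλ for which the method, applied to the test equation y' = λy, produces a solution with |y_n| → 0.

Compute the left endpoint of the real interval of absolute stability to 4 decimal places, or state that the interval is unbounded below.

Set f=λy, z=hλ:
  y_{n+1} = y_n + z·[7/11·y_n + 4/11·y_{n+1}] ⇒ (1 − 4/11z)y_{n+1} = (1 + 7/11z)y_n
  ⇒ R(z) = (1 + 7/11z)/(1 − 4/11z).

Solve |R(x)|<1 on ℝ⁻.
x=-1.51: |R|=0.0252
R=−1: 1+7/11x = −1+4/11x ⇒ -3/11x=2 ⇒ x=2/(-3/11)=-7.3333
Confirm numerically:
  x=-7.085: |R|=0.98106 <1
  x=-4.463: |R|=0.70155 <1
  x=-3.769: |R|=0.58993 <1
  x=-3.605: |R|=0.55999 <1
  x=-7.837: |R|=1.03568 >1
  x=-7.473: |R|=1.01025 >1
  x=-7.435: |R|=1.00749 >1
Stable set (-7.3333, 0).

z* = -7.3333.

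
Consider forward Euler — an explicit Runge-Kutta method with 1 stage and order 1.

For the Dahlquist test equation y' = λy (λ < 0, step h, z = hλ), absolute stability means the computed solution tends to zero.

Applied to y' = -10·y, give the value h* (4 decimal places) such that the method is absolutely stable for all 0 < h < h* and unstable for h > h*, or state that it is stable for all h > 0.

(-2.0000,0); λ=-10 ⇒ h* = 0.2000.

On y'=λy, z=hλ:
  order 1, 1-stage ⇒ R(z)=1+z
  (e.g. R(-0.62)=0.38000, |R|=0.38000)

Find x<0 with |R(x)|<1.
x=-0.62: |R|=0.3800
|R(-1.42)|=0.4200 |R(-0.96)|=0.0400 |R(-0.86)|=0.1400
Bisect:
  x_lo=-2.7816 |R|=1.7816  x_hi=-0.0622 |R|=0.9378
  mid=-1.42190 |R|=0.42190 →hi
  mid=-2.10175 |R|=1.10175 →lo
  mid=-1.76183 |R|=0.76183 →hi
  mid=-1.93179 |R|=0.93179 →hi
  mid=-2.01677 |R|=1.01677 →lo
  mid=-1.97428 |R|=0.97428 →hi
  mid=-1.99553 |R|=0.99553 →hi
  mid=-2.00615 |R|=1.00615 →lo
  mid=-2.00084 |R|=1.00084 →lo
  ...
  [-2.00001,-1.99984] ⇒ x*=-2.0000
Stable set (-2.0000, 0).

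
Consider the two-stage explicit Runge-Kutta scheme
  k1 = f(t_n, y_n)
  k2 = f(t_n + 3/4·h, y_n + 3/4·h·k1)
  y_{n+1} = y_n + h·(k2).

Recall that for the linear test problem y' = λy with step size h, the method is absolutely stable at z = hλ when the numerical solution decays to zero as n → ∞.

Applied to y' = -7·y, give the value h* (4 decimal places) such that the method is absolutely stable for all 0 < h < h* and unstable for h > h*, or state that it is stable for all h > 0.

(-1.3333,0); λ=-7 ⇒ h* = (4/3)/7 = 0.1905.

With y'=λy (z=hλ):
  k1=λy_n ⇒ h·k1=z·y_n;  k2=λ(1+3/4z)y_n ⇒ h·k2=z(1+3/4z)y_n
  y_{n+1}/y_n = 1 + z(1+3/4z) = 1 + z + 3/4z²
  so R(z) = 1 + z + 3/4z².

Need |R(x)|<1, x<0.
x=-1.41: |R|=1.0811
R=1: x+3/4x²=0 ⇒ x=−4/3=-1.3333; min R=1−1/(4·3/4)=0.6667>−1
Confirm numerically:
  x=-1.281: |R|=0.94972 <1
  x=-1.187: |R|=0.86973 <1
  x=-0.957: |R|=0.72989 <1
  x=-0.919: |R|=0.71442 <1
  x=-1.530: |R|=1.22567 >1
  x=-1.494: |R|=1.18003 >1
  x=-1.440: |R|=1.11520 >1
Interval (-1.3333, 0).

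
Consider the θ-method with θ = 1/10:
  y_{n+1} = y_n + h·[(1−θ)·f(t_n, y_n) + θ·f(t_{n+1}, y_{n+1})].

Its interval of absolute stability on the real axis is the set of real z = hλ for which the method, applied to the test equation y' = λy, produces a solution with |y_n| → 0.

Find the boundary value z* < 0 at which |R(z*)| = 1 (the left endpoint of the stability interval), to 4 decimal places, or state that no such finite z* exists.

left endpoint -2.5000.

On y'=λy, z=hλ:
  y_{n+1} = y_n + z·[9/10·y_n + 1/10·y_{n+1}] ⇒ (1 − 1/10z)y_{n+1} = (1 + 9/10z)y_n
  so R(z) = (1 + 9/10z)/(1 − 1/10z).

Solve |R(x)|<1 on ℝ⁻.
x=-1.01: |R|=0.0827
R=−1: 1+9/10x = −1+1/10x ⇒ -4/5x=2 ⇒ x=2/(-4/5)=-2.5000
Confirm numerically:
  x=-2.328: |R|=0.88838 <1
  x=-2.172: |R|=0.78442 <1
  x=-1.125: |R|=0.01124 <1
  x=-1.105: |R|=0.00495 <1
  x=-2.839: |R|=1.21123 >1
  x=-2.544: |R|=1.02806 >1
Interval (-2.5000, 0).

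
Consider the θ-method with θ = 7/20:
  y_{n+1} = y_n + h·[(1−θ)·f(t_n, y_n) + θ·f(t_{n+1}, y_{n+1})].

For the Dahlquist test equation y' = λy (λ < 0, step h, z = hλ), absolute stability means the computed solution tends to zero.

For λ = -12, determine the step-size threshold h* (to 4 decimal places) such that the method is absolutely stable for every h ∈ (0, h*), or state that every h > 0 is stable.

On y'=λy, z=hλ:
  y_{n+1} = y_n + z·[13/20·y_n + 7/20·y_{n+1}] ⇒ (1 − 7/20z)y_{n+1} = (1 + 13/20z)y_n
  ⇒ R(z) = (1 + 13/20z)/(1 − 7/20z).

Need |R(x)|<1, x<0.
x=-1.58: |R|=0.0174
R=−1: 1+13/20x = −1+7/20x ⇒ -3/10x=2 ⇒ x=2/(-3/10)=-6.6667
Confirm numerically:
  x=-4.891: |R|=0.80357 <1
  x=-4.155: |R|=0.69298 <1
  x=-3.708: |R|=0.61372 <1
  x=-7.250: |R|=1.04947 >1
  x=-7.177: |R|=1.04359 >1
Stable set (-6.6667, 0).

(-6.6667,0); λ=-12 ⇒ h* = (20/3)/12 = 0.5556.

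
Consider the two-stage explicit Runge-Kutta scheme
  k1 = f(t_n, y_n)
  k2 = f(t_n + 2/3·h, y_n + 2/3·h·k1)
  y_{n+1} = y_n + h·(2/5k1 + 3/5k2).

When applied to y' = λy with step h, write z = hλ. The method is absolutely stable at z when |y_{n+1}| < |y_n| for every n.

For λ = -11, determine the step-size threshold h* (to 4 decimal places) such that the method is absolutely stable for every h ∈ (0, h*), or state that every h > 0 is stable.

Set f=λy, z=hλ:
  k1=λy_n ⇒ h·k1=z·y_n;  k2=λ(1+2/3z)y_n ⇒ h·k2=z(1+2/3z)y_n
  y_{n+1}/y_n = 1 + 2/5z + 3/5z(1+2/3z) = 1 + z + 2/5z²
  Hence R(z) = 1 + z + 2/5z².

Find x<0 with |R(x)|<1.
x=-0.71: |R|=0.4916
R=1: x+2/5x²=0 ⇒ x=−5/2=-2.5000; min R=1−1/(4·2/5)=0.3750>−1
Confirm numerically:
  x=-2.336: |R|=0.84676 <1
  x=-2.270: |R|=0.79116 <1
  x=-1.573: |R|=0.41673 <1
  x=-1.098: |R|=0.38424 <1
  x=-2.765: |R|=1.29309 >1
  x=-2.669: |R|=1.18042 >1
  x=-2.643: |R|=1.15118 >1
Interval (-2.5000, 0).

(-2.5000,0); λ=-11 ⇒ h* = (5/2)/11 = 0.2273.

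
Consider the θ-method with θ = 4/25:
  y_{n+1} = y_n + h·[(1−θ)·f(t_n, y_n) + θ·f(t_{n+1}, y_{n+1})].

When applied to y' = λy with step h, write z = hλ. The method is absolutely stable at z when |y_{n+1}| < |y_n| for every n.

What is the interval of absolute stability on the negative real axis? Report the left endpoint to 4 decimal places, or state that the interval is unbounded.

On y'=λy, z=hλ:
  y_{n+1} = y_n + z·[21/25·y_n + 4/25·y_{n+1}] ⇒ (1 − 4/25z)y_{n+1} = (1 + 21/25z)y_n
  R(z) = (1 + 21/25z)/(1 − 4/25z).

Find x<0 with |R(x)|<1.
x=-0.78: |R|=0.3065
R=−1: 1+21/25x = −1+4/25x ⇒ -17/25x=2 ⇒ x=2/(-17/25)=-2.9412
Confirm numerically:
  x=-2.127: |R|=0.58693 <1
  x=-1.653: |R|=0.30726 <1
  x=-1.296: |R|=0.07342 <1
  x=-3.528: |R|=1.25506 >1
  x=-3.193: |R|=1.11334 >1
  x=-3.033: |R|=1.04204 >1
So |R|<1 on (-2.9412, 0).

(-2.9412, 0).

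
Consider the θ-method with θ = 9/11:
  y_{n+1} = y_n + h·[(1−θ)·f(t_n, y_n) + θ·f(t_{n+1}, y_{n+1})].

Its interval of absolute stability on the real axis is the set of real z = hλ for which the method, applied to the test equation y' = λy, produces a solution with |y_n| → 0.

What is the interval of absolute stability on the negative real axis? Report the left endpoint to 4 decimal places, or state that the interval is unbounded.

Test eqn y'=λy, z=hλ:
  y_{n+1} = y_n + z·[2/11·y_n + 9/11·y_{n+1}] ⇒ (1 − 9/11z)y_{n+1} = (1 + 2/11z)y_n
  so R(z) = (1 + 2/11z)/(1 − 9/11z).

Boundary: |R(x)|=1, x<0.
x=-0.33: |R|=0.7402
x=-2: |R|=0.2414
x=-10: |R|=0.0891
x=-100: |R|=0.2075
θ=9/11≥1/2 ⇒ |1+2/11x|<|1−9/11x| ∀x<0 ⇒ unbounded interval.

interval (−∞, 0).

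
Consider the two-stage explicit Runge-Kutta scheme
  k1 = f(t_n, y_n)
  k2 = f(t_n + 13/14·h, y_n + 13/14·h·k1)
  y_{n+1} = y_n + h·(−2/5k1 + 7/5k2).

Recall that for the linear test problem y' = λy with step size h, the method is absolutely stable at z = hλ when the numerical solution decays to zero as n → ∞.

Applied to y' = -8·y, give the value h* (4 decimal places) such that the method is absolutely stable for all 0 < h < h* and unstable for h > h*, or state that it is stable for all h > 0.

(-0.7692,0); λ=-8 ⇒ h* = (10/13)/8 = 0.0962.

On y'=λy, z=hλ:
  k1=λy_n ⇒ h·k1=z·y_n;  k2=λ(1+13/14z)y_n ⇒ h·k2=z(1+13/14z)y_n
  y_{n+1}/y_n = 1 − 2/5z + 7/5z(1+13/14z) = 1 + z + 13/10z²
  ⇒ R(z) = 1 + z + 13/10z².

Boundary: |R(x)|=1, x<0.
x=-0.96: |R|=1.2381
R=1: x+13/10x²=0 ⇒ x=−10/13=-0.7692; min R=1−1/(4·13/10)=0.8077>−1
Confirm numerically:
  x=-0.712: |R|=0.94703 <1
  x=-0.625: |R|=0.88281 <1
  x=-0.425: |R|=0.80981 <1
  x=-0.316: |R|=0.81381 <1
  x=-1.219: |R|=1.71275 >1
  x=-1.042: |R|=1.36949 >1
  x=-0.906: |R|=1.16109 >1
Interval (-0.7692, 0).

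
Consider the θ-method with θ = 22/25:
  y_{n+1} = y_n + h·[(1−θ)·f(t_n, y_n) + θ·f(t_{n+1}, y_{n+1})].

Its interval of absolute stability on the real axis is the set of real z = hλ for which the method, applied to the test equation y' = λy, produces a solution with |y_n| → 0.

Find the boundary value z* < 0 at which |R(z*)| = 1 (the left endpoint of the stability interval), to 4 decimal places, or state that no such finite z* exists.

unbounded; (−∞, 0).

Set f=λy, z=hλ:
  y_{n+1} = y_n + z·[3/25·y_n + 22/25·y_{n+1}] ⇒ (1 − 22/25z)y_{n+1} = (1 + 3/25z)y_n
  R(z) = (1 + 3/25z)/(1 − 22/25z).

Need |R(x)|<1, x<0.
x=-1.06: |R|=0.4516
x=-2: |R|=0.2754
x=-10: |R|=0.0204
x=-100: |R|=0.1236
θ=22/25≥1/2 ⇒ |1+3/25x|<|1−22/25x| ∀x<0 ⇒ stable on all of ℝ⁻.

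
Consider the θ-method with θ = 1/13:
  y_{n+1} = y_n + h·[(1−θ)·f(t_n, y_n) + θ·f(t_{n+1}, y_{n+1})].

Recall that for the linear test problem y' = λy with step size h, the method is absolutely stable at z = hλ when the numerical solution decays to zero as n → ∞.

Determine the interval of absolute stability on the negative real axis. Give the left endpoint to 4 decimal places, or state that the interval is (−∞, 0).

z∈(-2.3636,0).

With y'=λy (z=hλ):
  y_{n+1} = y_n + z·[12/13·y_n + 1/13·y_{n+1}] ⇒ (1 − 1/13z)y_{n+1} = (1 + 12/13z)y_n
  ⇒ R(z) = (1 + 12/13z)/(1 − 1/13z).

Boundary: |R(x)|=1, x<0.
x=-1.7: |R|=0.5034
R=−1: 1+12/13x = −1+1/13x ⇒ -11/13x=2 ⇒ x=2/(-11/13)=-2.3636
Confirm numerically:
  x=-2.241: |R|=0.91149 <1
  x=-1.795: |R|=0.57722 <1
  x=-1.300: |R|=0.18182 <1
  x=-1.149: |R|=0.05569 <1
  x=-2.806: |R|=1.30786 >1
  x=-2.692: |R|=1.23018 >1
  x=-2.465: |R|=1.07210 >1
Stable set (-2.3636, 0).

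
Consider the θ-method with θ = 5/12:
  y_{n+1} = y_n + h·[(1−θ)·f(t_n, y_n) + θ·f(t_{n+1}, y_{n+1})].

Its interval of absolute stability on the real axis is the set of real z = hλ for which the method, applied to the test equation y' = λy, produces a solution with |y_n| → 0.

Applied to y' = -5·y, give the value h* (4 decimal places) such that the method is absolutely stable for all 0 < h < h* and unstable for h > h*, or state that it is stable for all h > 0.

With y'=λy (z=hλ):
  y_{n+1} = y_n + z·[7/12·y_n + 5/12·y_{n+1}] ⇒ (1 − 5/12z)y_{n+1} = (1 + 7/12z)y_n
  Hence R(z) = (1 + 7/12z)/(1 − 5/12z).

Find x<0 with |R(x)|<1.
x=-1.17: |R|=0.2134
R=−1: 1+7/12x = −1+5/12x ⇒ -1/6x=2 ⇒ x=2/(-1/6)=-12.0000
Confirm numerically:
  x=-10.115: |R|=0.93975 <1
  x=-7.834: |R|=0.83717 <1
  x=-5.912: |R|=0.70703 <1
  x=-12.433: |R|=1.01168 >1
  x=-12.204: |R|=1.00559 >1
  x=-12.088: |R|=1.00243 >1
Interval (-12.0000, 0).

(-12.0000,0); λ=-5 ⇒ h* = (12)/5 = 2.4000.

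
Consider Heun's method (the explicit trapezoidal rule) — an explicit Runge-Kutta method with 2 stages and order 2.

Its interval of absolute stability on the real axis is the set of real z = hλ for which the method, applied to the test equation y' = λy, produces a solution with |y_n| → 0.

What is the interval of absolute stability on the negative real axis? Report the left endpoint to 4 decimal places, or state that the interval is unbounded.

Set f=λy, z=hλ:
  order 2, 2-stage ⇒ R(z)=1+z+z^2/2
  (e.g. R(-0.45)=0.65125, |R|=0.65125)

Find x<0 with |R(x)|<1.
x=-0.45: |R|=0.6512
|R(-2.35)|=1.4113 |R(-2.05)|=1.0512 |R(-1.56)|=0.6568
Bisect:
  x_lo=-2.3570 |R|=1.4207  x_hi=-0.3224 |R|=0.7296
  mid=-1.33967 |R|=0.55769 →hi
  mid=-1.84833 |R|=0.85984 →hi
  mid=-2.10266 |R|=1.10793 →lo
  mid=-1.97550 |R|=0.97580 →hi
  mid=-2.03908 |R|=1.03984 →lo
  mid=-2.00729 |R|=1.00732 →lo
  mid=-1.99139 |R|=0.99143 →hi
  mid=-1.99934 |R|=0.99934 →hi
  ...
  [-2.00009,-1.99996] ⇒ x*=-2.0000
So |R|<1 on (-2.0000, 0).

(-2.0000, 0).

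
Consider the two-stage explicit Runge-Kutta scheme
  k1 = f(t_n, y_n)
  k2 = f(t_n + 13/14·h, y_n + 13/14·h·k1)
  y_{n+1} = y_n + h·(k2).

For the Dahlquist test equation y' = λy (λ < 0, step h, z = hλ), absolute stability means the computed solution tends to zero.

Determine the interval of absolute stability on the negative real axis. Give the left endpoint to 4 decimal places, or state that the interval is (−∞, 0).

z∈(-1.0769,0).

Set f=λy, z=hλ:
  k1=λy_n ⇒ h·k1=z·y_n;  k2=λ(1+13/14z)y_n ⇒ h·k2=z(1+13/14z)y_n
  y_{n+1}/y_n = 1 + z(1+13/14z) = 1 + z + 13/14z²
  so R(z) = 1 + z + 13/14z².

Solve |R(x)|<1 on ℝ⁻.
x=-0.53: |R|=0.7308
R=1: x+13/14x²=0 ⇒ x=−14/13=-1.0769; min R=1−1/(4·13/14)=0.7308>−1
Confirm numerically:
  x=-0.925: |R|=0.86951 <1
  x=-0.882: |R|=0.84036 <1
  x=-0.722: |R|=0.76205 <1
  x=-0.657: |R|=0.74382 <1
  x=-1.633: |R|=1.84321 >1
  x=-1.210: |R|=1.14952 >1
So |R|<1 on (-1.0769, 0).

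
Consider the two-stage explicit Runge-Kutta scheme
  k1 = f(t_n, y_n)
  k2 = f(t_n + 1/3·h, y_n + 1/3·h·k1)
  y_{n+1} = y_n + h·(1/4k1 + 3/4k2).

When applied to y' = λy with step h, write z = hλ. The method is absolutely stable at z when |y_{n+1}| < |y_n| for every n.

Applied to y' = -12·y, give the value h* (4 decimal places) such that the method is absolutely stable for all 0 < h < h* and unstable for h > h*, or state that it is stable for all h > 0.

(-4.0000,0); λ=-12 ⇒ h* = (4)/12 = 0.3333.

With y'=λy (z=hλ):
  k1=λy_n ⇒ h·k1=z·y_n;  k2=λ(1+1/3z)y_n ⇒ h·k2=z(1+1/3z)y_n
  y_{n+1}/y_n = 1 + 1/4z + 3/4z(1+1/3z) = 1 + z + 1/4z²
  Hence R(z) = 1 + z + 1/4z².

Solve |R(x)|<1 on ℝ⁻.
x=-1.68: |R|=0.0256
R=1: x+1/4x²=0 ⇒ x=−4=-4.0000; min R=1−1/(4·1/4)=0.0000>−1
Confirm numerically:
  x=-3.696: |R|=0.71910 <1
  x=-2.846: |R|=0.17893 <1
  x=-2.837: |R|=0.17514 <1
  x=-1.967: |R|=0.00027 <1
  x=-4.565: |R|=1.64481 >1
  x=-4.441: |R|=1.48962 >1
Stable set (-4.0000, 0).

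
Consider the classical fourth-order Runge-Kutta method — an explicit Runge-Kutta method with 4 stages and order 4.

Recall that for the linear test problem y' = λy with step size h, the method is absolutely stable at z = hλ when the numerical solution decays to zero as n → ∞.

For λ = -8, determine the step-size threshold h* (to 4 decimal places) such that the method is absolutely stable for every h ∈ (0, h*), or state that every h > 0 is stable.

(-2.7853,0); λ=-8 ⇒ h* = 0.3482.

Test eqn y'=λy, z=hλ:
  order 4, 4-stage ⇒ R(z)=1+z+z^2/2+z^3/6+z^4/24
  (e.g. R(-1.64)=0.27106, |R|=0.27106)

Find x<0 with |R(x)|<1.
x=-1.64: |R|=0.2711
|R(-2.69)|=0.8656 |R(-2.21)|=0.4270 |R(-1.65)|=0.2714
Bisect:
  x_lo=-3.2751 |R|=2.0269  x_hi=-0.2570 |R|=0.7734
  mid=-1.76602 |R|=0.28070 →hi
  mid=-2.52054 |R|=0.66889 →hi
  mid=-2.89780 |R|=1.18330 →lo
  mid=-2.70917 |R|=0.89116 →hi
  mid=-2.80348 |R|=1.02777 →lo
  mid=-2.75633 |R|=0.95720 →hi
  mid=-2.77990 |R|=0.99191 →hi
  mid=-2.79169 |R|=1.00969 →lo
  mid=-2.78580 |R|=1.00076 →lo
  ...
  [-2.78543,-2.78525] ⇒ x*=-2.7853
Interval (-2.7853, 0).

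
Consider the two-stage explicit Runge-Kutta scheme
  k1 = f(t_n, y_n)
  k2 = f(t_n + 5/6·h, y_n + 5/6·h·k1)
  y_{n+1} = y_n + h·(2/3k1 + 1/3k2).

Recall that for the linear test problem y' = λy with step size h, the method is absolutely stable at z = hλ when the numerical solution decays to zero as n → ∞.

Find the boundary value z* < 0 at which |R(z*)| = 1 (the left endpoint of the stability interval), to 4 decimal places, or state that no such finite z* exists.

Set f=λy, z=hλ:
  k1=λy_n ⇒ h·k1=z·y_n;  k2=λ(1+5/6z)y_n ⇒ h·k2=z(1+5/6z)y_n
  y_{n+1}/y_n = 1 + 2/3z + 1/3z(1+5/6z) = 1 + z + 5/18z²
  R(z) = 1 + z + 5/18z².

Need |R(x)|<1, x<0.
x=-1.43: |R|=0.1380
R=1: x+5/18x²=0 ⇒ x=−18/5=-3.6000; min R=1−1/(4·5/18)=0.1000>−1
Confirm numerically:
  x=-3.481: |R|=0.88493 <1
  x=-3.209: |R|=0.65147 <1
  x=-2.038: |R|=0.11573 <1
  x=-4.047: |R|=1.50250 >1
  x=-4.036: |R|=1.48880 >1
Stable set (-3.6000, 0).

left endpoint -3.6000.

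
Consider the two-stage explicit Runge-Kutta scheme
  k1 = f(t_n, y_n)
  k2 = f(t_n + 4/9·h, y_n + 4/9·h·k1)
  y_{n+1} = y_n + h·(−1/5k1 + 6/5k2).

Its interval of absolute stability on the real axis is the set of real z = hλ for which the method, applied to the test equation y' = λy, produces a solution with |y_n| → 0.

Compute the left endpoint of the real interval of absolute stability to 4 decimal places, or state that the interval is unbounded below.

Test eqn y'=λy, z=hλ:
  k1=λy_n ⇒ h·k1=z·y_n;  k2=λ(1+4/9z)y_n ⇒ h·k2=z(1+4/9z)y_n
  y_{n+1}/y_n = 1 − 1/5z + 6/5z(1+4/9z) = 1 + z + 8/15z²
  Hence R(z) = 1 + z + 8/15z².

Solve |R(x)|<1 on ℝ⁻.
x=-1.75: |R|=0.8833
R=1: x+8/15x²=0 ⇒ x=−15/8=-1.8750; min R=1−1/(4·8/15)=0.5312>−1
Confirm numerically:
  x=-1.304: |R|=0.60289 <1
  x=-1.294: |R|=0.59903 <1
  x=-1.245: |R|=0.58168 <1
  x=-0.946: |R|=0.53129 <1
  x=-2.434: |R|=1.72566 >1
  x=-2.305: |R|=1.52861 >1
So |R|<1 on (-1.8750, 0).

left endpoint -1.8750.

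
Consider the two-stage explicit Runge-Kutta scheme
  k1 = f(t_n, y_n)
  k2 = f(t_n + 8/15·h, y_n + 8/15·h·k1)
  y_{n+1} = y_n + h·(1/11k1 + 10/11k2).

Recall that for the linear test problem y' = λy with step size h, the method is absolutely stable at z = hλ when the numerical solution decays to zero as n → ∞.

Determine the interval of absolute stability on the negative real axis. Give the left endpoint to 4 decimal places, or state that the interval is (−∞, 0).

(-2.0625, 0).

With y'=λy (z=hλ):
  k1=λy_n ⇒ h·k1=z·y_n;  k2=λ(1+8/15z)y_n ⇒ h·k2=z(1+8/15z)y_n
  y_{n+1}/y_n = 1 + 1/11z + 10/11z(1+8/15z) = 1 + z + 16/33z²
  R(z) = 1 + z + 16/33z².

Solve |R(x)|<1 on ℝ⁻.
x=-1.24: |R|=0.5055
R=1: x+16/33x²=0 ⇒ x=−33/16=-2.0625; min R=1−1/(4·16/33)=0.4844>−1
Confirm numerically:
  x=-1.784: |R|=0.75911 <1
  x=-1.738: |R|=0.72655 <1
  x=-0.925: |R|=0.48985 <1
  x=-2.510: |R|=1.54459 >1
  x=-2.274: |R|=1.23319 >1
  x=-2.222: |R|=1.17183 >1
So |R|<1 on (-2.0625, 0).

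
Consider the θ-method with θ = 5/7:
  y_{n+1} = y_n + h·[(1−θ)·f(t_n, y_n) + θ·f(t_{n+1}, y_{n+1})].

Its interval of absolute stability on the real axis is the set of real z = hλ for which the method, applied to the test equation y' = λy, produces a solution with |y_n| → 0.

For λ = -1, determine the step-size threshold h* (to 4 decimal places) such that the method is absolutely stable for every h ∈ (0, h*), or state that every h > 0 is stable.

Set f=λy, z=hλ:
  y_{n+1} = y_n + z·[2/7·y_n + 5/7·y_{n+1}] ⇒ (1 − 5/7z)y_{n+1} = (1 + 2/7z)y_n
  so R(z) = (1 + 2/7z)/(1 − 5/7z).

Solve |R(x)|<1 on ℝ⁻.
x=-1.22: |R|=0.3481
x=-2: |R|=0.1765
x=-10: |R|=0.2281
x=-100: |R|=0.3807
θ=5/7≥1/2 ⇒ |1+2/7x|<|1−5/7x| ∀x<0 ⇒ unbounded interval.

interval (−∞, 0). Any h>0 works for λ=-1.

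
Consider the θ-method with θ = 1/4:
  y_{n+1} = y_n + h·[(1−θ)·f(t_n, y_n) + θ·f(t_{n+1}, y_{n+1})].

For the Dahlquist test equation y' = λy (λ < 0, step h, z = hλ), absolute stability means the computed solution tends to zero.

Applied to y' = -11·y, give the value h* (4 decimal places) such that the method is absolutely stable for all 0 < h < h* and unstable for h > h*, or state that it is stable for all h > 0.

(-4.0000,0); λ=-11 ⇒ h* = (4)/11 = 0.3636.

Test eqn y'=λy, z=hλ:
  y_{n+1} = y_n + z·[3/4·y_n + 1/4·y_{n+1}] ⇒ (1 − 1/4z)y_{n+1} = (1 + 3/4z)y_n
  Hence R(z) = (1 + 3/4z)/(1 − 1/4z).

Find x<0 with |R(x)|<1.
x=-0.42: |R|=0.6199
R=−1: 1+3/4x = −1+1/4x ⇒ -1/2x=2 ⇒ x=2/(-1/2)=-4.0000
Confirm numerically:
  x=-3.954: |R|=0.98843 <1
  x=-3.821: |R|=0.95423 <1
  x=-3.678: |R|=0.91612 <1
  x=-1.797: |R|=0.23995 <1
  x=-4.559: |R|=1.13062 >1
  x=-4.278: |R|=1.06717 >1
Stable set (-4.0000, 0).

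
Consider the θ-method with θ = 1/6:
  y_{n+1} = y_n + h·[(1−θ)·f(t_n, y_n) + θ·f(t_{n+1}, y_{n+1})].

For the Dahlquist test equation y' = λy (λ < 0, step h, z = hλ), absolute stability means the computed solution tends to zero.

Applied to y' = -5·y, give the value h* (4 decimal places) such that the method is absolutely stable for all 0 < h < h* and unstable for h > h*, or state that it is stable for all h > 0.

Set f=λy, z=hλ:
  y_{n+1} = y_n + z·[5/6·y_n + 1/6·y_{n+1}] ⇒ (1 − 1/6z)y_{n+1} = (1 + 5/6z)y_n
  so R(z) = (1 + 5/6z)/(1 − 1/6z).

Need |R(x)|<1, x<0.
x=-1.26: |R|=0.0413
R=−1: 1+5/6x = −1+1/6x ⇒ -2/3x=2 ⇒ x=2/(-2/3)=-3.0000
Confirm numerically:
  x=-2.809: |R|=0.91327 <1
  x=-2.032: |R|=0.51793 <1
  x=-1.390: |R|=0.12855 <1
  x=-3.352: |R|=1.15056 >1
  x=-3.282: |R|=1.12153 >1
  x=-3.112: |R|=1.04917 >1
Interval (-3.0000, 0).

(-3.0000,0); λ=-5 ⇒ h* = (3)/5 = 0.6000.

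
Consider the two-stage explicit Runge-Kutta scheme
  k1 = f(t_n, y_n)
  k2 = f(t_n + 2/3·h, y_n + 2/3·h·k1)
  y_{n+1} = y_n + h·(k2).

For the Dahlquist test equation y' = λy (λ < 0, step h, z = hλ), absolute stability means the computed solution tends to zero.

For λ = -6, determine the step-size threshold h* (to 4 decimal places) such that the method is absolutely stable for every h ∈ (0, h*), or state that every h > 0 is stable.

(-1.5000,0); λ=-6 ⇒ h* = (3/2)/6 = 0.2500.

Set f=λy, z=hλ:
  k1=λy_n ⇒ h·k1=z·y_n;  k2=λ(1+2/3z)y_n ⇒ h·k2=z(1+2/3z)y_n
  y_{n+1}/y_n = 1 + z(1+2/3z) = 1 + z + 2/3z²
  so R(z) = 1 + z + 2/3z².

Need |R(x)|<1, x<0.
x=-0.38: |R|=0.7163
R=1: x+2/3x²=0 ⇒ x=−3/2=-1.5000; min R=1−1/(4·2/3)=0.6250>−1
Confirm numerically:
  x=-1.248: |R|=0.79034 <1
  x=-1.212: |R|=0.76730 <1
  x=-1.054: |R|=0.68661 <1
  x=-0.625: |R|=0.63542 <1
  x=-1.967: |R|=1.61239 >1
  x=-1.744: |R|=1.28369 >1
  x=-1.659: |R|=1.17585 >1
So |R|<1 on (-1.5000, 0).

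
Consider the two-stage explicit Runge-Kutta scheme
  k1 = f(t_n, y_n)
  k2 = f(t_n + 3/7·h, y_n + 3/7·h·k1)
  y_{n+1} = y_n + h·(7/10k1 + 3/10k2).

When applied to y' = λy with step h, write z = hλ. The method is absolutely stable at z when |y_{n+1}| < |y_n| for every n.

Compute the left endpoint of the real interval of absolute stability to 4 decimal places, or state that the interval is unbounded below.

Test eqn y'=λy, z=hλ:
  k1=λy_n ⇒ h·k1=z·y_n;  k2=λ(1+3/7z)y_n ⇒ h·k2=z(1+3/7z)y_n
  y_{n+1}/y_n = 1 + 7/10z + 3/10z(1+3/7z) = 1 + z + 9/70z²
  R(z) = 1 + z + 9/70z².

Need |R(x)|<1, x<0.
x=-0.62: |R|=0.4294
R=1: x+9/70x²=0 ⇒ x=−70/9=-7.7778; min R=1−1/(4·9/70)=-0.9444>−1
Confirm numerically:
  x=-6.822: |R|=0.16167 <1
  x=-6.354: |R|=0.16315 <1
  x=-5.760: |R|=0.49431 <1
  x=-5.135: |R|=0.74480 <1
  x=-8.304: |R|=1.56182 >1
  x=-8.035: |R|=1.26573 >1
Interval (-7.7778, 0).

z* = -7.7778.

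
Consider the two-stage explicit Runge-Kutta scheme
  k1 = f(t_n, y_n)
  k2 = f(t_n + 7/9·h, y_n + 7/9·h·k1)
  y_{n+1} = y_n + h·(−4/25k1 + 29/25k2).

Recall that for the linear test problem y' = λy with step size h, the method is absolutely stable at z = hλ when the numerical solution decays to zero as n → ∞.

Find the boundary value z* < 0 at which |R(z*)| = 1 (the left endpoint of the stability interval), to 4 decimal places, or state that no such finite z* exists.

Test eqn y'=λy, z=hλ:
  k1=λy_n ⇒ h·k1=z·y_n;  k2=λ(1+7/9z)y_n ⇒ h·k2=z(1+7/9z)y_n
  y_{n+1}/y_n = 1 − 4/25z + 29/25z(1+7/9z) = 1 + z + 203/225z²
  ⇒ R(z) = 1 + z + 203/225z².

Need |R(x)|<1, x<0.
x=-1.53: |R|=1.5820
R=1: x+203/225x²=0 ⇒ x=−225/203=-1.1084; min R=1−1/(4·203/225)=0.7229>−1
Confirm numerically:
  x=-1.028: |R|=0.92545 <1
  x=-0.705: |R|=0.74343 <1
  x=-0.625: |R|=0.72743 <1
  x=-1.265: |R|=1.17876 >1
  x=-1.143: |R|=1.03571 >1
Stable set (-1.1084, 0).

z* = -1.1084.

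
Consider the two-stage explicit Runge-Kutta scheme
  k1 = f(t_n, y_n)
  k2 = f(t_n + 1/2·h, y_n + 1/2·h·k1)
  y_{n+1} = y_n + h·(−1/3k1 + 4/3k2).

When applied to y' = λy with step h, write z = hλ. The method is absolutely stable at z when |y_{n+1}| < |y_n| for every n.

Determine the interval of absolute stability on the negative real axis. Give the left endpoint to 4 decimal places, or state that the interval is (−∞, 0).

Set f=λy, z=hλ:
  k1=λy_n ⇒ h·k1=z·y_n;  k2=λ(1+1/2z)y_n ⇒ h·k2=z(1+1/2z)y_n
  y_{n+1}/y_n = 1 − 1/3z + 4/3z(1+1/2z) = 1 + z + 2/3z²
  R(z) = 1 + z + 2/3z².

Find x<0 with |R(x)|<1.
x=-1.79: |R|=1.3461
R=1: x+2/3x²=0 ⇒ x=−3/2=-1.5000; min R=1−1/(4·2/3)=0.6250>−1
Confirm numerically:
  x=-1.436: |R|=0.93873 <1
  x=-1.192: |R|=0.75524 <1
  x=-0.774: |R|=0.62538 <1
  x=-2.025: |R|=1.70875 >1
  x=-1.566: |R|=1.06890 >1
  x=-1.563: |R|=1.06565 >1
So |R|<1 on (-1.5000, 0).

(-1.5000, 0).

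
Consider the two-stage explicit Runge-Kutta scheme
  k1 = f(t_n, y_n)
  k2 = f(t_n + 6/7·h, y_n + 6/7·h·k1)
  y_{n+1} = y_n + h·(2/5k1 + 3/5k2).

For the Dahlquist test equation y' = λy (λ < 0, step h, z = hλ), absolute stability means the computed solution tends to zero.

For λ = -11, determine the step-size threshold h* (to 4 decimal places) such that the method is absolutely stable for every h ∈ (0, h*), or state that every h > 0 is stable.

(-1.9444,0); λ=-11 ⇒ h* = (35/18)/11 = 0.1768.

Set f=λy, z=hλ:
  k1=λy_n ⇒ h·k1=z·y_n;  k2=λ(1+6/7z)y_n ⇒ h·k2=z(1+6/7z)y_n
  y_{n+1}/y_n = 1 + 2/5z + 3/5z(1+6/7z) = 1 + z + 18/35z²
  Hence R(z) = 1 + z + 18/35z².

Need |R(x)|<1, x<0.
x=-1: |R|=0.5143
R=1: x+18/35x²=0 ⇒ x=−35/18=-1.9444; min R=1−1/(4·18/35)=0.5139>−1
Confirm numerically:
  x=-1.274: |R|=0.56072 <1
  x=-1.251: |R|=0.55386 <1
  x=-0.982: |R|=0.51394 <1
  x=-2.531: |R|=1.76349 >1
  x=-2.442: |R|=1.62487 >1
  x=-2.273: |R|=1.38407 >1
So |R|<1 on (-1.9444, 0).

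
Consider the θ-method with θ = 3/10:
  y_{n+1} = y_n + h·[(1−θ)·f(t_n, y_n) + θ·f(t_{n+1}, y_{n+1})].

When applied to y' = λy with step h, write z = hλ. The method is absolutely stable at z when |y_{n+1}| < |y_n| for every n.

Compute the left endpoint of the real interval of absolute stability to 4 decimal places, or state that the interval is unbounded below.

z* = -5.0000.

Set f=λy, z=hλ:
  y_{n+1} = y_n + z·[7/10·y_n + 3/10·y_{n+1}] ⇒ (1 − 3/10z)y_{n+1} = (1 + 7/10z)y_n
  so R(z) = (1 + 7/10z)/(1 − 3/10z).

Find x<0 with |R(x)|<1.
x=-0.69: |R|=0.4283
R=−1: 1+7/10x = −1+3/10x ⇒ -2/5x=2 ⇒ x=2/(-2/5)=-5.0000
Confirm numerically:
  x=-4.737: |R|=0.95655 <1
  x=-4.007: |R|=0.81963 <1
  x=-3.037: |R|=0.58914 <1
  x=-5.580: |R|=1.08676 >1
  x=-5.327: |R|=1.05034 >1
Interval (-5.0000, 0).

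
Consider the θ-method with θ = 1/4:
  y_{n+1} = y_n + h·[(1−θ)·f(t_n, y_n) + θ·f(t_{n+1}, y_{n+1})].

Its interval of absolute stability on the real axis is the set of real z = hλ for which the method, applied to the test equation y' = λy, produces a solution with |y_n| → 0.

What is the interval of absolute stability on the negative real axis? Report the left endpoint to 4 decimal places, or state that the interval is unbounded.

z∈(-4.0000,0).

On y'=λy, z=hλ:
  y_{n+1} = y_n + z·[3/4·y_n + 1/4·y_{n+1}] ⇒ (1 − 1/4z)y_{n+1} = (1 + 3/4z)y_n
  ⇒ R(z) = (1 + 3/4z)/(1 − 1/4z).

Solve |R(x)|<1 on ℝ⁻.
x=-0.81: |R|=0.3264
R=−1: 1+3/4x = −1+1/4x ⇒ -1/2x=2 ⇒ x=2/(-1/2)=-4.0000
Confirm numerically:
  x=-3.756: |R|=0.93708 <1
  x=-3.539: |R|=0.87770 <1
  x=-3.477: |R|=0.86010 <1
  x=-3.443: |R|=0.85033 <1
  x=-4.481: |R|=1.11343 >1
  x=-4.362: |R|=1.08658 >1
  x=-4.305: |R|=1.07345 >1
So |R|<1 on (-4.0000, 0).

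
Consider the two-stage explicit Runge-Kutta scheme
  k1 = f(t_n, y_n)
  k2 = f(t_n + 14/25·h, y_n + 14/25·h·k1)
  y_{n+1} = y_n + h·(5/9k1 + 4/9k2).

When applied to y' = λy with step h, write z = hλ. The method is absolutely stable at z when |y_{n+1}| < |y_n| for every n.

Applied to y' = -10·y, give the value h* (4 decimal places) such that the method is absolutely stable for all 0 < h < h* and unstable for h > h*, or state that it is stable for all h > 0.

(-4.0179,0); λ=-10 ⇒ h* = (225/56)/10 = 0.4018.

Set f=λy, z=hλ:
  k1=λy_n ⇒ h·k1=z·y_n;  k2=λ(1+14/25z)y_n ⇒ h·k2=z(1+14/25z)y_n
  y_{n+1}/y_n = 1 + 5/9z + 4/9z(1+14/25z) = 1 + z + 56/225z²
  so R(z) = 1 + z + 56/225z².

Find x<0 with |R(x)|<1.
x=-1.47: |R|=0.0678
R=1: x+56/225x²=0 ⇒ x=−225/56=-4.0179; min R=1−1/(4·56/225)=-0.0045>−1
Confirm numerically:
  x=-3.859: |R|=0.84742 <1
  x=-3.747: |R|=0.74740 <1
  x=-2.902: |R|=0.19404 <1
  x=-4.511: |R|=1.55367 >1
  x=-4.089: |R|=1.07240 >1
  x=-4.061: |R|=1.04361 >1
Interval (-4.0179, 0).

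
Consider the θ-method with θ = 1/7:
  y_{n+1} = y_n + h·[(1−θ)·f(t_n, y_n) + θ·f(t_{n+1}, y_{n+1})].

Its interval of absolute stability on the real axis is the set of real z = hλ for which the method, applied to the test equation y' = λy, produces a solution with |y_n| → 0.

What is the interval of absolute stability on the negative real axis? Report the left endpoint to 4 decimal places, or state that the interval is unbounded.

z∈(-2.8000,0).

Test eqn y'=λy, z=hλ:
  y_{n+1} = y_n + z·[6/7·y_n + 1/7·y_{n+1}] ⇒ (1 − 1/7z)y_{n+1} = (1 + 6/7z)y_n
  ⇒ R(z) = (1 + 6/7z)/(1 − 1/7z).

Solve |R(x)|<1 on ℝ⁻.
x=-0.52: |R|=0.5160
R=−1: 1+6/7x = −1+1/7x ⇒ -5/7x=2 ⇒ x=2/(-5/7)=-2.8000
Confirm numerically:
  x=-1.861: |R|=0.47015 <1
  x=-1.791: |R|=0.42612 <1
  x=-1.574: |R|=0.28505 <1
  x=-3.390: |R|=1.28393 >1
  x=-3.012: |R|=1.10587 >1
  x=-2.924: |R|=1.06247 >1
So |R|<1 on (-2.8000, 0).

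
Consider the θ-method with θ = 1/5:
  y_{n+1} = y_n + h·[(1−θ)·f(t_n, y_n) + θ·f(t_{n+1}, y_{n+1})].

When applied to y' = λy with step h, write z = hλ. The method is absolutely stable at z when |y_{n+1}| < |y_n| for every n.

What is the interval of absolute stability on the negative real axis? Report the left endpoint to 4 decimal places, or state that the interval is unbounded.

(-3.3333, 0).

Set f=λy, z=hλ:
  y_{n+1} = y_n + z·[4/5·y_n + 1/5·y_{n+1}] ⇒ (1 − 1/5z)y_{n+1} = (1 + 4/5z)y_n
  R(z) = (1 + 4/5z)/(1 − 1/5z).

Need |R(x)|<1, x<0.
x=-1.53: |R|=0.1715
R=−1: 1+4/5x = −1+1/5x ⇒ -3/5x=2 ⇒ x=2/(-3/5)=-3.3333
Confirm numerically:
  x=-2.009: |R|=0.43316 <1
  x=-1.719: |R|=0.27921 <1
  x=-1.656: |R|=0.24399 <1
  x=-3.711: |R|=1.13007 >1
  x=-3.669: |R|=1.11616 >1
Interval (-3.3333, 0).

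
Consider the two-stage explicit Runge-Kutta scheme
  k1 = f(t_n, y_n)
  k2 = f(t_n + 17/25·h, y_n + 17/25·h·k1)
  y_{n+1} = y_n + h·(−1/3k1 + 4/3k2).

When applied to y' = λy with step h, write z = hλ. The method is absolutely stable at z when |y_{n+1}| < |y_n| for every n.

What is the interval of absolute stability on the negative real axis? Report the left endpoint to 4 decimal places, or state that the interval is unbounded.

z∈(-1.1029,0).

With y'=λy (z=hλ):
  k1=λy_n ⇒ h·k1=z·y_n;  k2=λ(1+17/25z)y_n ⇒ h·k2=z(1+17/25z)y_n
  y_{n+1}/y_n = 1 − 1/3z + 4/3z(1+17/25z) = 1 + z + 68/75z²
  ⇒ R(z) = 1 + z + 68/75z².

Find x<0 with |R(x)|<1.
x=-0.92: |R|=0.8474
R=1: x+68/75x²=0 ⇒ x=−75/68=-1.1029; min R=1−1/(4·68/75)=0.7243>−1
Confirm numerically:
  x=-0.985: |R|=0.89467 <1
  x=-0.777: |R|=0.77038 <1
  x=-0.763: |R|=0.76483 <1
  x=-0.619: |R|=0.72840 <1
  x=-1.667: |R|=1.85253 >1
  x=-1.414: |R|=1.39879 >1
  x=-1.381: |R|=1.34816 >1
Interval (-1.1029, 0).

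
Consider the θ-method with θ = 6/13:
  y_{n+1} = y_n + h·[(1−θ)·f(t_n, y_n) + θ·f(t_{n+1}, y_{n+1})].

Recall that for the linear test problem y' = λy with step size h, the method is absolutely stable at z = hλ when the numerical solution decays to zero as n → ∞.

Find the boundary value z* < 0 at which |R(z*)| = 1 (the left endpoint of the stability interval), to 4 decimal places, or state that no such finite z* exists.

left endpoint -26.0000.

Test eqn y'=λy, z=hλ:
  y_{n+1} = y_n + z·[7/13·y_n + 6/13·y_{n+1}] ⇒ (1 − 6/13z)y_{n+1} = (1 + 7/13z)y_n
  R(z) = (1 + 7/13z)/(1 − 6/13z).

Boundary: |R(x)|=1, x<0.
x=-1.19: |R|=0.2319
R=−1: 1+7/13x = −1+6/13x ⇒ -1/13x=2 ⇒ x=2/(-1/13)=-26.0000
Confirm numerically:
  x=-24.245: |R|=0.98893 <1
  x=-17.304: |R|=0.92556 <1
  x=-13.793: |R|=0.87252 <1
  x=-26.397: |R|=1.00232 >1
  x=-26.292: |R|=1.00171 >1
  x=-26.254: |R|=1.00149 >1
Stable set (-26.0000, 0).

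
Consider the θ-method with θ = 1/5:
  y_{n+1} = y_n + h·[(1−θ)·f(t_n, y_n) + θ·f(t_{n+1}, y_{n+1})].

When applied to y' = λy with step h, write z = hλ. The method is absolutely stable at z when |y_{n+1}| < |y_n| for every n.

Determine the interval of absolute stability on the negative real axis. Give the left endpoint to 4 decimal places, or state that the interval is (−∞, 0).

With y'=λy (z=hλ):
  y_{n+1} = y_n + z·[4/5·y_n + 1/5·y_{n+1}] ⇒ (1 − 1/5z)y_{n+1} = (1 + 4/5z)y_n
  Hence R(z) = (1 + 4/5z)/(1 − 1/5z).

Solve |R(x)|<1 on ℝ⁻.
x=-0.31: |R|=0.7081
R=−1: 1+4/5x = −1+1/5x ⇒ -3/5x=2 ⇒ x=2/(-3/5)=-3.3333
Confirm numerically:
  x=-2.366: |R|=0.60603 <1
  x=-2.233: |R|=0.54362 <1
  x=-1.516: |R|=0.16329 <1
  x=-3.702: |R|=1.12710 >1
  x=-3.628: |R|=1.10246 >1
  x=-3.422: |R|=1.03158 >1
Interval (-3.3333, 0).

z∈(-3.3333,0).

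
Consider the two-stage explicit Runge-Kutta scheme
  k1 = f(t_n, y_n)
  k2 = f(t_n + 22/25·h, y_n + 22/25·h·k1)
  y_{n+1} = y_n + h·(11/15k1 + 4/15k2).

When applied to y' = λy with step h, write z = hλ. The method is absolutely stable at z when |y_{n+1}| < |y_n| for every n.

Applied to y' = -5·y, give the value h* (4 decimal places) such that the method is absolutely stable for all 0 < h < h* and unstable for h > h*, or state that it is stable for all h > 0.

Set f=λy, z=hλ:
  k1=λy_n ⇒ h·k1=z·y_n;  k2=λ(1+22/25z)y_n ⇒ h·k2=z(1+22/25z)y_n
  y_{n+1}/y_n = 1 + 11/15z + 4/15z(1+22/25z) = 1 + z + 88/375z²
  so R(z) = 1 + z + 88/375z².

Boundary: |R(x)|=1, x<0.
x=-1.72: |R|=0.0258
R=1: x+88/375x²=0 ⇒ x=−375/88=-4.2614; min R=1−1/(4·88/375)=-0.0653>−1
Confirm numerically:
  x=-4.022: |R|=0.77408 <1
  x=-3.648: |R|=0.47492 <1
  x=-2.857: |R|=0.05845 <1
  x=-1.819: |R|=0.04254 <1
  x=-4.809: |R|=1.61801 >1
  x=-4.591: |R|=1.35514 >1
  x=-4.330: |R|=1.06974 >1
Interval (-4.2614, 0).

(-4.2614,0); λ=-5 ⇒ h* = (375/88)/5 = 0.8523.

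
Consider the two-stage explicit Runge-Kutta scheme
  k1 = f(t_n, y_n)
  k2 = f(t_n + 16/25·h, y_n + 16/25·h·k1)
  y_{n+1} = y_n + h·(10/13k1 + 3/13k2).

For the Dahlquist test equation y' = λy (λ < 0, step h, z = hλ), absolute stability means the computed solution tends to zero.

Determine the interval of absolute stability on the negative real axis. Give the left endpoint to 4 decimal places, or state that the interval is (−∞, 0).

z∈(-6.7708,0).

On y'=λy, z=hλ:
  k1=λy_n ⇒ h·k1=z·y_n;  k2=λ(1+16/25z)y_n ⇒ h·k2=z(1+16/25z)y_n
  y_{n+1}/y_n = 1 + 10/13z + 3/13z(1+16/25z) = 1 + z + 48/325z²
  Hence R(z) = 1 + z + 48/325z².

Need |R(x)|<1, x<0.
x=-1.02: |R|=0.1337
R=1: x+48/325x²=0 ⇒ x=−325/48=-6.7708; min R=1−1/(4·48/325)=-0.6927>−1
Confirm numerically:
  x=-5.692: |R|=0.09306 <1
  x=-4.702: |R|=0.43670 <1
  x=-4.426: |R|=0.53279 <1
  x=-2.757: |R|=0.63438 <1
  x=-7.339: |R|=1.61584 >1
  x=-6.899: |R|=1.13059 >1
So |R|<1 on (-6.7708, 0).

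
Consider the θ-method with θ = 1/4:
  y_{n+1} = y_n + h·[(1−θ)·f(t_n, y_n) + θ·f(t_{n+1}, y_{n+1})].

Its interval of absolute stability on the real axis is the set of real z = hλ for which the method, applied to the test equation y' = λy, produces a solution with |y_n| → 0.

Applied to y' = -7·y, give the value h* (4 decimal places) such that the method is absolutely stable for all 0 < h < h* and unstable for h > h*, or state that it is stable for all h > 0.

(-4.0000,0); λ=-7 ⇒ h* = (4)/7 = 0.5714.

Set f=λy, z=hλ:
  y_{n+1} = y_n + z·[3/4·y_n + 1/4·y_{n+1}] ⇒ (1 − 1/4z)y_{n+1} = (1 + 3/4z)y_n
  Hence R(z) = (1 + 3/4z)/(1 − 1/4z).

Solve |R(x)|<1 on ℝ⁻.
x=-1.48: |R|=0.0803
R=−1: 1+3/4x = −1+1/4x ⇒ -1/2x=2 ⇒ x=2/(-1/2)=-4.0000
Confirm numerically:
  x=-3.866: |R|=0.96593 <1
  x=-3.436: |R|=0.84831 <1
  x=-3.078: |R|=0.73947 <1
  x=-2.831: |R|=0.65774 <1
  x=-4.566: |R|=1.13215 >1
  x=-4.142: |R|=1.03488 >1
Stable set (-4.0000, 0).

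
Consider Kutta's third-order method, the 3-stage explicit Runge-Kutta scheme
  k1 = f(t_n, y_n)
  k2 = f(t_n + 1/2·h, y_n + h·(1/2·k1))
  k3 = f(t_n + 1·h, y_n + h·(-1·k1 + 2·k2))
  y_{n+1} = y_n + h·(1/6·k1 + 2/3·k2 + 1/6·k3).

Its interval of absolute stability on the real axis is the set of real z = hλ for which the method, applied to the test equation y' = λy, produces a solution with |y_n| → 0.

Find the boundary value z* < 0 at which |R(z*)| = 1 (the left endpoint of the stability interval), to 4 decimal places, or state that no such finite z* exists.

z* = -2.5127.

Set f=λy, z=hλ:
  order 3, 3-stage ⇒ R(z)=1+z+z^2/2+z^3/6
  (e.g. R(-0.44)=0.64260, |R|=0.64260)

Solve |R(x)|<1 on ℝ⁻.
x=-0.44: |R|=0.6426
|R(-2.22)|=0.5793 |R(-1.54)|=0.0371 |R(-0.84)|=0.4140
Bisect:
  x_lo=-3.2868 |R|=2.8032  x_hi=-0.0973 |R|=0.9073
  mid=-1.69205 |R|=0.06793 →hi
  mid=-2.48942 |R|=0.96206 →hi
  mid=-2.88811 |R|=1.73256 →lo
  mid=-2.68877 |R|=1.31376 →lo
  mid=-2.58909 |R|=1.13002 →lo
  mid=-2.53926 |R|=1.04413 →lo
  mid=-2.51434 |R|=1.00263 →lo
  mid=-2.50188 |R|=0.98223 →hi
  ...
  [-2.51278,-2.51259] ⇒ x*=-2.5127
Stable set (-2.5127, 0).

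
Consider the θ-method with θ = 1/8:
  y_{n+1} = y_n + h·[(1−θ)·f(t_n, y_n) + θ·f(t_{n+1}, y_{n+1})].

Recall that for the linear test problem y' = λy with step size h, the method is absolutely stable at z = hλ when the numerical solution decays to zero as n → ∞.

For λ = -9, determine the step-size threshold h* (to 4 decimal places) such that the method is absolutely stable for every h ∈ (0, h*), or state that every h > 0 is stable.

(-2.6667,0); λ=-9 ⇒ h* = (8/3)/9 = 0.2963.

With y'=λy (z=hλ):
  y_{n+1} = y_n + z·[7/8·y_n + 1/8·y_{n+1}] ⇒ (1 − 1/8z)y_{n+1} = (1 + 7/8z)y_n
  so R(z) = (1 + 7/8z)/(1 − 1/8z).

Boundary: |R(x)|=1, x<0.
x=-1.02: |R|=0.0953
R=−1: 1+7/8x = −1+1/8x ⇒ -3/4x=2 ⇒ x=2/(-3/4)=-2.6667
Confirm numerically:
  x=-2.579: |R|=0.95028 <1
  x=-1.281: |R|=0.10419 <1
  x=-1.070: |R|=0.05623 <1
  x=-3.253: |R|=1.31263 >1
  x=-2.688: |R|=1.01198 >1
Stable set (-2.6667, 0).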